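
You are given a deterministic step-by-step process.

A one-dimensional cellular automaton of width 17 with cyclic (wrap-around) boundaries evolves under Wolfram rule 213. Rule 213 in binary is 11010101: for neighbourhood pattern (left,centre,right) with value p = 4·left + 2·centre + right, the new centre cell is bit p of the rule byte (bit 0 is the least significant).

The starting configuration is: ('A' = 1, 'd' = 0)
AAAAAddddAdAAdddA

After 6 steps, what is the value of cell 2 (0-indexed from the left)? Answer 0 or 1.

gen 0: AAAAAddddAdAAdddA
gen 1: AAAAAAAAdAddAAAdd
gen 2: dAAAAAAAdAAddAAAd
gen 3: ddAAAAAAddAAddAAA
gen 4: AddAAAAAAddAAddAA
gen 5: AAddAAAAAAddAAddA
gen 6: AAAddAAAAAAddAAdd

1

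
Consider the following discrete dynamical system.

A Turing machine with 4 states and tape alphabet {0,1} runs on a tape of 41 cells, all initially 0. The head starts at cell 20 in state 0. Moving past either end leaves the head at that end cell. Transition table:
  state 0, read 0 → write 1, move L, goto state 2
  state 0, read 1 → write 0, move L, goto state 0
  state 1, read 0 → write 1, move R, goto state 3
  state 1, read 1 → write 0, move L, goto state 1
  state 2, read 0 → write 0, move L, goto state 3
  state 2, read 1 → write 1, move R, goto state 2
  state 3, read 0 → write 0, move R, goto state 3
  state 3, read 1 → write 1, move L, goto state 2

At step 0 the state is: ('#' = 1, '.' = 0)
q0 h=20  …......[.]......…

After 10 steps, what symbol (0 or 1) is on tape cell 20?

gen 0: q0 h=20  …......[.]......…
gen 1: q2 h=19  …......[.]#.....…
gen 2: q3 h=18  …......[.].#....…
gen 3: q3 h=19  …......[.]#.....…
gen 4: q3 h=20  …......[#]......…
gen 5: q2 h=19  …......[.]#.....…
gen 6: q3 h=18  …......[.].#....…
gen 7: q3 h=19  …......[.]#.....…
gen 8: q3 h=20  …......[#]......…
gen 9: q2 h=19  …......[.]#.....…
gen 10: q3 h=18  …......[.].#....…

1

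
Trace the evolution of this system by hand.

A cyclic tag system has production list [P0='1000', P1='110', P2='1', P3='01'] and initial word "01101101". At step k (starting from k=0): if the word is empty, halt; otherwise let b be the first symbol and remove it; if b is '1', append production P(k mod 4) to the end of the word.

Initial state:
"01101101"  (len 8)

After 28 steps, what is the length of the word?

24

k=0  "01101101"  (len 8)
k=1  "1101101"  (len 7)
k=2  "101101110"  (len 9)
k=3  "011011101"  (len 9)
k=4  "11011101"  (len 8)
k=5  "10111011000"  (len 11)
k=6  "0111011000110"  (len 13)
k=7  "111011000110"  (len 12)
k=8  "1101100011001"  (len 13)
k=9  "1011000110011000"  (len 16)
k=10  "011000110011000110"  (len 18)
k=11  "11000110011000110"  (len 17)
k=12  "100011001100011001"  (len 18)
k=13  "000110011000110011000"  (len 21)
k=14  "00110011000110011000"  (len 20)
k=15  "0110011000110011000"  (len 19)
k=16  "110011000110011000"  (len 18)
k=17  "100110001100110001000"  (len 21)
k=18  "00110001100110001000110"  (len 23)
k=19  "0110001100110001000110"  (len 22)
k=20  "110001100110001000110"  (len 21)
k=21  "100011001100010001101000"  (len 24)
k=22  "00011001100010001101000110"  (len 26)
k=23  "0011001100010001101000110"  (len 25)
k=24  "011001100010001101000110"  (len 24)
k=25  "11001100010001101000110"  (len 23)
k=26  "1001100010001101000110110"  (len 25)
k=27  "0011000100011010001101101"  (len 25)
k=28  "011000100011010001101101"  (len 24)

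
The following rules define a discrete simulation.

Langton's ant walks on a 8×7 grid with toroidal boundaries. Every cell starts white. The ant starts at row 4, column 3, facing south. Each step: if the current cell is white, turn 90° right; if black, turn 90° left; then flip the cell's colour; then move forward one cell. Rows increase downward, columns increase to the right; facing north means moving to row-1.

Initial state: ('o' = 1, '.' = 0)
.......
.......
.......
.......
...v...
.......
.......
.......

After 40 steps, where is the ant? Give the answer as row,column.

2,3

gen 0: .......
.......
.......
.......
...v...
.......
.......
.......
gen 1: .......
.......
.......
.......
..<o...
.......
.......
.......
gen 2: .......
.......
.......
..^....
..oo...
.......
.......
.......
gen 3: .......
.......
.......
..o>...
..oo...
.......
.......
.......
gen 4: .......
.......
.......
..oo...
..ov...
.......
.......
.......
gen 5: .......
.......
.......
..oo...
..o.>..
.......
.......
.......
gen 6: .......
.......
.......
..oo...
..o.o..
....v..
.......
.......
gen 7: .......
.......
.......
..oo...
..o.o..
...<o..
.......
.......
gen 8: .......
.......
.......
..oo...
..o^o..
...oo..
.......
.......
gen 9: .......
.......
.......
..oo...
..oo>..
...oo..
.......
.......
gen 10: .......
.......
.......
..oo^..
..oo...
...oo..
.......
.......
gen 11: .......
.......
.......
..ooo>.
..oo...
...oo..
.......
.......
gen 12: .......
.......
.......
..oooo.
..oo.v.
...oo..
.......
.......
gen 13: .......
.......
.......
..oooo.
..oo<o.
...oo..
.......
.......
gen 14: .......
.......
.......
..oo^o.
..oooo.
...oo..
.......
.......
gen 15: .......
.......
.......
..o<.o.
..oooo.
...oo..
.......
.......
gen 16: .......
.......
.......
..o..o.
..ovoo.
...oo..
.......
.......
gen 17: .......
.......
.......
..o..o.
..o.>o.
...oo..
.......
.......
gen 18: .......
.......
.......
..o.^o.
..o..o.
...oo..
.......
.......
gen 19: .......
.......
.......
..o.o>.
..o..o.
...oo..
.......
.......
gen 20: .......
.......
.....^.
..o.o..
..o..o.
...oo..
.......
.......
gen 21: .......
.......
.....o>
..o.o..
..o..o.
...oo..
.......
.......
gen 22: .......
.......
.....oo
..o.o.v
..o..o.
...oo..
.......
.......
gen 23: .......
.......
.....oo
..o.o<o
..o..o.
...oo..
.......
.......
gen 24: .......
.......
.....^o
..o.ooo
..o..o.
...oo..
.......
.......
gen 25: .......
.......
....<.o
..o.ooo
..o..o.
...oo..
.......
.......
gen 26: .......
....^..
....o.o
..o.ooo
..o..o.
...oo..
.......
.......
gen 27: .......
....o>.
....o.o
..o.ooo
..o..o.
...oo..
.......
.......
gen 28: .......
....oo.
....ovo
..o.ooo
..o..o.
...oo..
.......
.......
gen 29: .......
....oo.
....<oo
..o.ooo
..o..o.
...oo..
.......
.......
gen 30: .......
....oo.
.....oo
..o.voo
..o..o.
...oo..
.......
.......
gen 31: .......
....oo.
.....oo
..o..>o
..o..o.
...oo..
.......
.......
gen 32: .......
....oo.
.....^o
..o...o
..o..o.
...oo..
.......
.......
gen 33: .......
....oo.
....<.o
..o...o
..o..o.
...oo..
.......
.......
gen 34: .......
....^o.
....o.o
..o...o
..o..o.
...oo..
.......
.......
gen 35: .......
...<.o.
....o.o
..o...o
..o..o.
...oo..
.......
.......
gen 36: ...^...
...o.o.
....o.o
..o...o
..o..o.
...oo..
.......
.......
gen 37: ...o>..
...o.o.
....o.o
..o...o
..o..o.
...oo..
.......
.......
gen 38: ...oo..
...ovo.
....o.o
..o...o
..o..o.
...oo..
.......
.......
gen 39: ...oo..
...<oo.
....o.o
..o...o
..o..o.
...oo..
.......
.......
gen 40: ...oo..
....oo.
...vo.o
..o...o
..o..o.
...oo..
.......
.......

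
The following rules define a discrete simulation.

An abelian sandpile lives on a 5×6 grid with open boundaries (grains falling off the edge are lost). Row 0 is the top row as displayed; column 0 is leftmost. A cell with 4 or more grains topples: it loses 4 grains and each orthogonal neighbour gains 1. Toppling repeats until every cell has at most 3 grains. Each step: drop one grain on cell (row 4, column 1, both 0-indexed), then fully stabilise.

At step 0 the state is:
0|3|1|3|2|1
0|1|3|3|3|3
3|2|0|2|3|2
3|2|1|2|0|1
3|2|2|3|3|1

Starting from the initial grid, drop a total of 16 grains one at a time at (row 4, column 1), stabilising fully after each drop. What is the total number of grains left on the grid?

57

t=0: 0|3|1|3|2|1
0|1|3|3|3|3
3|2|0|2|3|2
3|2|1|2|0|1
3|2|2|3|3|1
t=1: 0|3|1|3|2|1
0|1|3|3|3|3
3|2|0|2|3|2
3|2|1|2|0|1
3|3|2|3|3|1
t=2: 0|3|1|3|2|1
1|2|3|3|3|3
1|0|1|2|3|2
2|1|2|2|0|1
1|2|3|3|3|1
t=3: 0|3|1|3|2|1
1|2|3|3|3|3
1|0|1|2|3|2
2|1|2|2|0|1
1|3|3|3|3|1
t=4: 0|3|1|3|2|1
1|2|3|3|3|3
1|0|1|2|3|2
2|2|3|3|1|1
2|1|1|1|0|2
t=5: 0|3|1|3|2|1
1|2|3|3|3|3
1|0|1|2|3|2
2|2|3|3|1|1
2|2|1|1|0|2
t=6: 0|3|1|3|2|1
1|2|3|3|3|3
1|0|1|2|3|2
2|2|3|3|1|1
2|3|1|1|0|2
t=7: 0|3|1|3|2|1
1|2|3|3|3|3
1|0|1|2|3|2
2|3|3|3|1|1
3|0|2|1|0|2
t=8: 0|3|1|3|2|1
1|2|3|3|3|3
1|0|1|2|3|2
2|3|3|3|1|1
3|1|2|1|0|2
t=9: 0|3|1|3|2|1
1|2|3|3|3|3
1|0|1|2|3|2
2|3|3|3|1|1
3|2|2|1|0|2
t=10: 0|3|1|3|2|1
1|2|3|3|3|3
1|0|1|2|3|2
2|3|3|3|1|1
3|3|2|1|0|2
t=11: 0|3|1|3|2|1
1|2|3|3|3|3
2|1|2|3|3|2
0|2|2|0|2|1
1|3|0|3|0|2
t=12: 0|3|1|3|2|1
1|2|3|3|3|3
2|1|2|3|3|2
0|3|2|0|2|1
2|0|1|3|0|2
t=13: 0|3|1|3|2|1
1|2|3|3|3|3
2|1|2|3|3|2
0|3|2|0|2|1
2|1|1|3|0|2
t=14: 0|3|1|3|2|1
1|2|3|3|3|3
2|1|2|3|3|2
0|3|2|0|2|1
2|2|1|3|0|2
t=15: 0|3|1|3|2|1
1|2|3|3|3|3
2|1|2|3|3|2
0|3|2|0|2|1
2|3|1|3|0|2
t=16: 0|3|1|3|2|1
1|2|3|3|3|3
2|2|2|3|3|2
1|0|3|0|2|1
3|1|2|3|0|2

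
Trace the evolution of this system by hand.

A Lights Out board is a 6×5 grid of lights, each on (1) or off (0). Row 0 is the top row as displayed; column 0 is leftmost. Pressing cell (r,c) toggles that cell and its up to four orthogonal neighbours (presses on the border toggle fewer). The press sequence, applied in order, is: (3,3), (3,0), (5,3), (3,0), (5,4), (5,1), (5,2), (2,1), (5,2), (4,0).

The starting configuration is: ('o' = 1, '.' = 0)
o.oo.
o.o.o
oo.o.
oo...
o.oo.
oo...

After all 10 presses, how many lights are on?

0) o.oo.
o.o.o
oo.o.
oo...
o.oo.
oo...
1) o.oo.
o.o.o
oo...
ooooo
o.o..
oo...
2) o.oo.
o.o.o
.o...
..ooo
..o..
oo...
3) o.oo.
o.o.o
.o...
..ooo
..oo.
ooooo
4) o.oo.
o.o.o
oo...
ooooo
o.oo.
ooooo
5) o.oo.
o.o.o
oo...
ooooo
o.ooo
ooo..
6) o.oo.
o.o.o
oo...
ooooo
ooooo
.....
7) o.oo.
o.o.o
oo...
ooooo
oo.oo
.ooo.
8) o.oo.
ooo.o
..o..
o.ooo
oo.oo
.ooo.
9) o.oo.
ooo.o
..o..
o.ooo
ooooo
.....
10) o.oo.
ooo.o
..o..
..ooo
..ooo
o....

15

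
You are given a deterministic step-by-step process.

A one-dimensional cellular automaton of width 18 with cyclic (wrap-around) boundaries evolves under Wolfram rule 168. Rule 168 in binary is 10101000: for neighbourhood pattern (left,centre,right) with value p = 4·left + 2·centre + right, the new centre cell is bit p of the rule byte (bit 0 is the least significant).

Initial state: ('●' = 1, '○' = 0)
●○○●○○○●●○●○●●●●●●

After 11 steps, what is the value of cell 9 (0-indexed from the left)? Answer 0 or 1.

0) ●○○●○○○●●○●○●●●●●●
1) ○○○○○○○●○●○●●●●●●●
2) ○○○○○○○○●○●●●●●●●○
3) ○○○○○○○○○●●●●●●●○○
4) ○○○○○○○○○●●●●●●○○○
5) ○○○○○○○○○●●●●●○○○○
6) ○○○○○○○○○●●●●○○○○○
7) ○○○○○○○○○●●●○○○○○○
8) ○○○○○○○○○●●○○○○○○○
9) ○○○○○○○○○●○○○○○○○○
10) ○○○○○○○○○○○○○○○○○○
11) ○○○○○○○○○○○○○○○○○○

0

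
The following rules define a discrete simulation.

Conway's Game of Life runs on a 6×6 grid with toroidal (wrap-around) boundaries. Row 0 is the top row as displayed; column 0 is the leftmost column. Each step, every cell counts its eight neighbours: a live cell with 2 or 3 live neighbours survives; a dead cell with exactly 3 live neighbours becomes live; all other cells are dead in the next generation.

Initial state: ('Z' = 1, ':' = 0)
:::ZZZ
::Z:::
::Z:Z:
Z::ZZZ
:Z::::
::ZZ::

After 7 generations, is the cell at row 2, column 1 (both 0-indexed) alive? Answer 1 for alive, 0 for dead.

t=0: :::ZZZ
::Z:::
::Z:Z:
Z::ZZZ
:Z::::
::ZZ::
t=1: ::::Z:
::Z::Z
:ZZ:Z:
ZZZZZZ
ZZ:::Z
::ZZ::
t=2: ::Z:Z:
:ZZ:ZZ
::::::
::::::
::::::
ZZZZZZ
t=3: ::::::
:ZZ:ZZ
::::::
::::::
ZZZZZZ
ZZZ:ZZ
t=4: ::::::
::::::
::::::
ZZZZZZ
::::::
::::::
t=5: ::::::
::::::
ZZZZZZ
ZZZZZZ
ZZZZZZ
::::::
t=6: ::::::
ZZZZZZ
::::::
::::::
::::::
ZZZZZZ
t=7: ::::::
ZZZZZZ
ZZZZZZ
::::::
ZZZZZZ
ZZZZZZ

1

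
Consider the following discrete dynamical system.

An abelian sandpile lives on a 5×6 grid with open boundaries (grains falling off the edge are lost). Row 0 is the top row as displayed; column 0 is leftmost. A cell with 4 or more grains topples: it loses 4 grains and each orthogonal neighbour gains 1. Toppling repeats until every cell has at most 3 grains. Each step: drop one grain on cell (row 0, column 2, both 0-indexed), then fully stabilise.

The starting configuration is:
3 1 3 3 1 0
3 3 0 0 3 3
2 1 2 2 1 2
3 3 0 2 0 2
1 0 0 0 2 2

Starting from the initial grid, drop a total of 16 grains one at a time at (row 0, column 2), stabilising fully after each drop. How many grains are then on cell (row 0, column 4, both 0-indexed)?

0) 3 1 3 3 1 0
3 3 0 0 3 3
2 1 2 2 1 2
3 3 0 2 0 2
1 0 0 0 2 2
1) 3 2 1 0 2 0
3 3 1 1 3 3
2 1 2 2 1 2
3 3 0 2 0 2
1 0 0 0 2 2
2) 3 2 2 0 2 0
3 3 1 1 3 3
2 1 2 2 1 2
3 3 0 2 0 2
1 0 0 0 2 2
3) 3 2 3 0 2 0
3 3 1 1 3 3
2 1 2 2 1 2
3 3 0 2 0 2
1 0 0 0 2 2
4) 3 3 0 1 2 0
3 3 2 1 3 3
2 1 2 2 1 2
3 3 0 2 0 2
1 0 0 0 2 2
5) 3 3 1 1 2 0
3 3 2 1 3 3
2 1 2 2 1 2
3 3 0 2 0 2
1 0 0 0 2 2
6) 3 3 2 1 2 0
3 3 2 1 3 3
2 1 2 2 1 2
3 3 0 2 0 2
1 0 0 0 2 2
7) 3 3 3 1 2 0
3 3 2 1 3 3
2 1 2 2 1 2
3 3 0 2 0 2
1 0 0 0 2 2
8) 1 2 2 2 2 0
1 2 0 2 3 3
3 2 3 2 1 2
3 3 0 2 0 2
1 0 0 0 2 2
9) 1 2 3 2 2 0
1 2 0 2 3 3
3 2 3 2 1 2
3 3 0 2 0 2
1 0 0 0 2 2
10) 1 3 0 3 2 0
1 2 1 2 3 3
3 2 3 2 1 2
3 3 0 2 0 2
1 0 0 0 2 2
11) 1 3 1 3 2 0
1 2 1 2 3 3
3 2 3 2 1 2
3 3 0 2 0 2
1 0 0 0 2 2
12) 1 3 2 3 2 0
1 2 1 2 3 3
3 2 3 2 1 2
3 3 0 2 0 2
1 0 0 0 2 2
13) 1 3 3 3 2 0
1 2 1 2 3 3
3 2 3 2 1 2
3 3 0 2 0 2
1 0 0 0 2 2
14) 2 0 2 0 3 0
1 3 2 3 3 3
3 2 3 2 1 2
3 3 0 2 0 2
1 0 0 0 2 2
15) 2 0 3 0 3 0
1 3 2 3 3 3
3 2 3 2 1 2
3 3 0 2 0 2
1 0 0 0 2 2
16) 2 1 0 1 3 0
1 3 3 3 3 3
3 2 3 2 1 2
3 3 0 2 0 2
1 0 0 0 2 2

3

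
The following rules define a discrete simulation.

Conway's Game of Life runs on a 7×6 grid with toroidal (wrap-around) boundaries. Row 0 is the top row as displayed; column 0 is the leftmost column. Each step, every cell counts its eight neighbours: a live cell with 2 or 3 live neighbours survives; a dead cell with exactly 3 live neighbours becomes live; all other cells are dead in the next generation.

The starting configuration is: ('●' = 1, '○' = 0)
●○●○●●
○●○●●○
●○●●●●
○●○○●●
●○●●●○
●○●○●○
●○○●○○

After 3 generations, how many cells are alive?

k=0  ●○●○●●
○●○●●○
●○●●●●
○●○○●●
●○●●●○
●○●○●○
●○○●○○
k=1  ●○●○○○
○○○○○○
○○○○○○
○○○○○○
●○●○○○
●○●○●○
●○●○○○
k=2  ○○○○○○
○○○○○○
○○○○○○
○○○○○○
○○○●○●
●○●○○○
●○●○○○
k=3  ○○○○○○
○○○○○○
○○○○○○
○○○○○○
○○○○○○
●○●●○●
○○○○○○

4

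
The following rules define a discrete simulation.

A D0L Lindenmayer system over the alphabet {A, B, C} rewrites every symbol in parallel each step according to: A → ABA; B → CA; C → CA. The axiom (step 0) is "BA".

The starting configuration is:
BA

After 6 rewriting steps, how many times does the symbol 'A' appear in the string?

377

[0] BA
[1] CAABA
[2] CAABAABACAABA
[3] CAABAABACAABAABACAABACAABAABACAABA
[4] CAABAABACAABAABACAABACAABAABACAABAABACAABACAABAABACAABACAABAABACAABAABACAABACAABAABACAABA
[5] CAABAABACAABAABACAABACAABAABACAABAABACAABACAABAABACAABACAA…ABAABACAABACAABAABACAABACAABAABACAABAABACAABACAABAABACAABA  (len 233)
[6] CAABAABACAABAABACAABACAABAABACAABAABACAABACAABAABACAABACAA…ABAABACAABACAABAABACAABACAABAABACAABAABACAABACAABAABACAABA  (len 610)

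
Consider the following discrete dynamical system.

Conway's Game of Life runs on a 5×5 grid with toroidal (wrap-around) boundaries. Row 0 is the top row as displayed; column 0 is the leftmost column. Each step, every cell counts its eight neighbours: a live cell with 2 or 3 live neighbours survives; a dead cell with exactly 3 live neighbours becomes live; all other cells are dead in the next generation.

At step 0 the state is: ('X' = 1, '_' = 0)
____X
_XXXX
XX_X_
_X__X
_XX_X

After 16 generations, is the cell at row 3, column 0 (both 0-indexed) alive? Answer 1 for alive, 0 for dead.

0

0) ____X
_XXXX
XX_X_
_X__X
_XX_X
1) ____X
_X___
_____
____X
_XX_X
2) _XXX_
_____
_____
X__X_
____X
3) __XX_
__X__
_____
____X
XX__X
4) X_XXX
__XX_
_____
____X
XXX_X
5) _____
_XX__
___X_
_X_XX
__X__
6) _XX__
__X__
XX_XX
___XX
__XX_
7) _X___
____X
XX___
_X___
_X__X
8) _____
_X___
XX___
_XX__
_XX__
9) _XX__
XX___
X____
_____
_XX__
10) _____
X_X__
XX___
_X___
_XX__
11) __X__
X____
X_X__
_____
_XX__
12) __X__
_____
_X___
__X__
_XX__
13) _XX__
_____
_____
__X__
_XXX_
14) _X_X_
_____
_____
_XXX_
___X_
15) __X__
_____
__X__
__XX_
_X_XX
16) __XX_
_____
__XX_
_X__X
_X__X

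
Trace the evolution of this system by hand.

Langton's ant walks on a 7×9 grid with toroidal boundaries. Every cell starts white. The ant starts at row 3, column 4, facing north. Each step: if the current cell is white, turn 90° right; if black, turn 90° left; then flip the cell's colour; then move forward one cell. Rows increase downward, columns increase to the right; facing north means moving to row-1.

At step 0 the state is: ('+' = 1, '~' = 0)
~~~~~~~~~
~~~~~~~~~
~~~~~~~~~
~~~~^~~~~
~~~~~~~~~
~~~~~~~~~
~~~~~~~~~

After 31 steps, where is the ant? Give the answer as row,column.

4,2

0) ~~~~~~~~~
~~~~~~~~~
~~~~~~~~~
~~~~^~~~~
~~~~~~~~~
~~~~~~~~~
~~~~~~~~~
1) ~~~~~~~~~
~~~~~~~~~
~~~~~~~~~
~~~~+>~~~
~~~~~~~~~
~~~~~~~~~
~~~~~~~~~
2) ~~~~~~~~~
~~~~~~~~~
~~~~~~~~~
~~~~++~~~
~~~~~v~~~
~~~~~~~~~
~~~~~~~~~
3) ~~~~~~~~~
~~~~~~~~~
~~~~~~~~~
~~~~++~~~
~~~~<+~~~
~~~~~~~~~
~~~~~~~~~
4) ~~~~~~~~~
~~~~~~~~~
~~~~~~~~~
~~~~^+~~~
~~~~++~~~
~~~~~~~~~
~~~~~~~~~
5) ~~~~~~~~~
~~~~~~~~~
~~~~~~~~~
~~~<~+~~~
~~~~++~~~
~~~~~~~~~
~~~~~~~~~
6) ~~~~~~~~~
~~~~~~~~~
~~~^~~~~~
~~~+~+~~~
~~~~++~~~
~~~~~~~~~
~~~~~~~~~
7) ~~~~~~~~~
~~~~~~~~~
~~~+>~~~~
~~~+~+~~~
~~~~++~~~
~~~~~~~~~
~~~~~~~~~
8) ~~~~~~~~~
~~~~~~~~~
~~~++~~~~
~~~+v+~~~
~~~~++~~~
~~~~~~~~~
~~~~~~~~~
9) ~~~~~~~~~
~~~~~~~~~
~~~++~~~~
~~~<++~~~
~~~~++~~~
~~~~~~~~~
~~~~~~~~~
10) ~~~~~~~~~
~~~~~~~~~
~~~++~~~~
~~~~++~~~
~~~v++~~~
~~~~~~~~~
~~~~~~~~~
11) ~~~~~~~~~
~~~~~~~~~
~~~++~~~~
~~~~++~~~
~~<+++~~~
~~~~~~~~~
~~~~~~~~~
12) ~~~~~~~~~
~~~~~~~~~
~~~++~~~~
~~^~++~~~
~~++++~~~
~~~~~~~~~
~~~~~~~~~
13) ~~~~~~~~~
~~~~~~~~~
~~~++~~~~
~~+>++~~~
~~++++~~~
~~~~~~~~~
~~~~~~~~~
14) ~~~~~~~~~
~~~~~~~~~
~~~++~~~~
~~++++~~~
~~+v++~~~
~~~~~~~~~
~~~~~~~~~
15) ~~~~~~~~~
~~~~~~~~~
~~~++~~~~
~~++++~~~
~~+~>+~~~
~~~~~~~~~
~~~~~~~~~
16) ~~~~~~~~~
~~~~~~~~~
~~~++~~~~
~~++^+~~~
~~+~~+~~~
~~~~~~~~~
~~~~~~~~~
17) ~~~~~~~~~
~~~~~~~~~
~~~++~~~~
~~+<~+~~~
~~+~~+~~~
~~~~~~~~~
~~~~~~~~~
18) ~~~~~~~~~
~~~~~~~~~
~~~++~~~~
~~+~~+~~~
~~+v~+~~~
~~~~~~~~~
~~~~~~~~~
19) ~~~~~~~~~
~~~~~~~~~
~~~++~~~~
~~+~~+~~~
~~<+~+~~~
~~~~~~~~~
~~~~~~~~~
20) ~~~~~~~~~
~~~~~~~~~
~~~++~~~~
~~+~~+~~~
~~~+~+~~~
~~v~~~~~~
~~~~~~~~~
21) ~~~~~~~~~
~~~~~~~~~
~~~++~~~~
~~+~~+~~~
~~~+~+~~~
~<+~~~~~~
~~~~~~~~~
22) ~~~~~~~~~
~~~~~~~~~
~~~++~~~~
~~+~~+~~~
~^~+~+~~~
~++~~~~~~
~~~~~~~~~
23) ~~~~~~~~~
~~~~~~~~~
~~~++~~~~
~~+~~+~~~
~+>+~+~~~
~++~~~~~~
~~~~~~~~~
24) ~~~~~~~~~
~~~~~~~~~
~~~++~~~~
~~+~~+~~~
~+++~+~~~
~+v~~~~~~
~~~~~~~~~
25) ~~~~~~~~~
~~~~~~~~~
~~~++~~~~
~~+~~+~~~
~+++~+~~~
~+~>~~~~~
~~~~~~~~~
26) ~~~~~~~~~
~~~~~~~~~
~~~++~~~~
~~+~~+~~~
~+++~+~~~
~+~+~~~~~
~~~v~~~~~
27) ~~~~~~~~~
~~~~~~~~~
~~~++~~~~
~~+~~+~~~
~+++~+~~~
~+~+~~~~~
~~<+~~~~~
28) ~~~~~~~~~
~~~~~~~~~
~~~++~~~~
~~+~~+~~~
~+++~+~~~
~+^+~~~~~
~~++~~~~~
29) ~~~~~~~~~
~~~~~~~~~
~~~++~~~~
~~+~~+~~~
~+++~+~~~
~++>~~~~~
~~++~~~~~
30) ~~~~~~~~~
~~~~~~~~~
~~~++~~~~
~~+~~+~~~
~++^~+~~~
~++~~~~~~
~~++~~~~~
31) ~~~~~~~~~
~~~~~~~~~
~~~++~~~~
~~+~~+~~~
~+<~~+~~~
~++~~~~~~
~~++~~~~~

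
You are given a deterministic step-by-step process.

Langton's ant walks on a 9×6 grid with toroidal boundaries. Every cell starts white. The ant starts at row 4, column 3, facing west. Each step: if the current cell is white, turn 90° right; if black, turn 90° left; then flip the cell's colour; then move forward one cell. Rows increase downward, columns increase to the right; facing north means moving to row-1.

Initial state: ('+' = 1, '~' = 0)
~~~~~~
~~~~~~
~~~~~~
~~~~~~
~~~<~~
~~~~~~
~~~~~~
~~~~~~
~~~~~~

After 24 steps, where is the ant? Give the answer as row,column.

6,5

step 0: ~~~~~~
~~~~~~
~~~~~~
~~~~~~
~~~<~~
~~~~~~
~~~~~~
~~~~~~
~~~~~~
step 1: ~~~~~~
~~~~~~
~~~~~~
~~~^~~
~~~+~~
~~~~~~
~~~~~~
~~~~~~
~~~~~~
step 2: ~~~~~~
~~~~~~
~~~~~~
~~~+>~
~~~+~~
~~~~~~
~~~~~~
~~~~~~
~~~~~~
step 3: ~~~~~~
~~~~~~
~~~~~~
~~~++~
~~~+v~
~~~~~~
~~~~~~
~~~~~~
~~~~~~
step 4: ~~~~~~
~~~~~~
~~~~~~
~~~++~
~~~<+~
~~~~~~
~~~~~~
~~~~~~
~~~~~~
step 5: ~~~~~~
~~~~~~
~~~~~~
~~~++~
~~~~+~
~~~v~~
~~~~~~
~~~~~~
~~~~~~
step 6: ~~~~~~
~~~~~~
~~~~~~
~~~++~
~~~~+~
~~<+~~
~~~~~~
~~~~~~
~~~~~~
step 7: ~~~~~~
~~~~~~
~~~~~~
~~~++~
~~^~+~
~~++~~
~~~~~~
~~~~~~
~~~~~~
step 8: ~~~~~~
~~~~~~
~~~~~~
~~~++~
~~+>+~
~~++~~
~~~~~~
~~~~~~
~~~~~~
step 9: ~~~~~~
~~~~~~
~~~~~~
~~~++~
~~+++~
~~+v~~
~~~~~~
~~~~~~
~~~~~~
step 10: ~~~~~~
~~~~~~
~~~~~~
~~~++~
~~+++~
~~+~>~
~~~~~~
~~~~~~
~~~~~~
step 11: ~~~~~~
~~~~~~
~~~~~~
~~~++~
~~+++~
~~+~+~
~~~~v~
~~~~~~
~~~~~~
step 12: ~~~~~~
~~~~~~
~~~~~~
~~~++~
~~+++~
~~+~+~
~~~<+~
~~~~~~
~~~~~~
step 13: ~~~~~~
~~~~~~
~~~~~~
~~~++~
~~+++~
~~+^+~
~~~++~
~~~~~~
~~~~~~
step 14: ~~~~~~
~~~~~~
~~~~~~
~~~++~
~~+++~
~~++>~
~~~++~
~~~~~~
~~~~~~
step 15: ~~~~~~
~~~~~~
~~~~~~
~~~++~
~~++^~
~~++~~
~~~++~
~~~~~~
~~~~~~
step 16: ~~~~~~
~~~~~~
~~~~~~
~~~++~
~~+<~~
~~++~~
~~~++~
~~~~~~
~~~~~~
step 17: ~~~~~~
~~~~~~
~~~~~~
~~~++~
~~+~~~
~~+v~~
~~~++~
~~~~~~
~~~~~~
step 18: ~~~~~~
~~~~~~
~~~~~~
~~~++~
~~+~~~
~~+~>~
~~~++~
~~~~~~
~~~~~~
step 19: ~~~~~~
~~~~~~
~~~~~~
~~~++~
~~+~~~
~~+~+~
~~~+v~
~~~~~~
~~~~~~
step 20: ~~~~~~
~~~~~~
~~~~~~
~~~++~
~~+~~~
~~+~+~
~~~+~>
~~~~~~
~~~~~~
step 21: ~~~~~~
~~~~~~
~~~~~~
~~~++~
~~+~~~
~~+~+~
~~~+~+
~~~~~v
~~~~~~
step 22: ~~~~~~
~~~~~~
~~~~~~
~~~++~
~~+~~~
~~+~+~
~~~+~+
~~~~<+
~~~~~~
step 23: ~~~~~~
~~~~~~
~~~~~~
~~~++~
~~+~~~
~~+~+~
~~~+^+
~~~~++
~~~~~~
step 24: ~~~~~~
~~~~~~
~~~~~~
~~~++~
~~+~~~
~~+~+~
~~~++>
~~~~++
~~~~~~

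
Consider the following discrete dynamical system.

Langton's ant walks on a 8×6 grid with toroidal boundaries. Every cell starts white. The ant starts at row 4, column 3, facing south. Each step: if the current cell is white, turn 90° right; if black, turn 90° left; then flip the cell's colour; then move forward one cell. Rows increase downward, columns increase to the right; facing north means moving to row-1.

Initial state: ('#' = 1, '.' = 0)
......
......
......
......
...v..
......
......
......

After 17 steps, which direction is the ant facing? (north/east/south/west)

0) ......
......
......
......
...v..
......
......
......
1) ......
......
......
......
..<#..
......
......
......
2) ......
......
......
..^...
..##..
......
......
......
3) ......
......
......
..#>..
..##..
......
......
......
4) ......
......
......
..##..
..#v..
......
......
......
5) ......
......
......
..##..
..#.>.
......
......
......
6) ......
......
......
..##..
..#.#.
....v.
......
......
7) ......
......
......
..##..
..#.#.
...<#.
......
......
8) ......
......
......
..##..
..#^#.
...##.
......
......
9) ......
......
......
..##..
..##>.
...##.
......
......
10) ......
......
......
..##^.
..##..
...##.
......
......
11) ......
......
......
..###>
..##..
...##.
......
......
12) ......
......
......
..####
..##.v
...##.
......
......
13) ......
......
......
..####
..##<#
...##.
......
......
14) ......
......
......
..##^#
..####
...##.
......
......
15) ......
......
......
..#<.#
..####
...##.
......
......
16) ......
......
......
..#..#
..#v##
...##.
......
......
17) ......
......
......
..#..#
..#.>#
...##.
......
......

east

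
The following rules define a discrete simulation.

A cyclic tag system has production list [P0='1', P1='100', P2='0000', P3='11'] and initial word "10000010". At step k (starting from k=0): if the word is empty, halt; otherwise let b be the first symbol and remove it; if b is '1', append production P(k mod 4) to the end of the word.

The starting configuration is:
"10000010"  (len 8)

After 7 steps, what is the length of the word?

0) "10000010"  (len 8)
1) "00000101"  (len 8)
2) "0000101"  (len 7)
3) "000101"  (len 6)
4) "00101"  (len 5)
5) "0101"  (len 4)
6) "101"  (len 3)
7) "010000"  (len 6)

6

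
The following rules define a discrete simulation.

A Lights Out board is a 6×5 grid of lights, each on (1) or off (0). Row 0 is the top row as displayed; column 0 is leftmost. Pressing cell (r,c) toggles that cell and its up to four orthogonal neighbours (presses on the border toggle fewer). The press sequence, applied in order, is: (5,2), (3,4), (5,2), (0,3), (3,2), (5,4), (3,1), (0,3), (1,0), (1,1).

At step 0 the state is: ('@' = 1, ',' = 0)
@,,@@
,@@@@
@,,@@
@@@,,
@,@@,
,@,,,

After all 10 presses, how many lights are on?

17

step 0: @,,@@
,@@@@
@,,@@
@@@,,
@,@@,
,@,,,
step 1: @,,@@
,@@@@
@,,@@
@@@,,
@,,@,
,,@@,
step 2: @,,@@
,@@@@
@,,@,
@@@@@
@,,@@
,,@@,
step 3: @,,@@
,@@@@
@,,@,
@@@@@
@,@@@
,@,,,
step 4: @,@,,
,@@,@
@,,@,
@@@@@
@,@@@
,@,,,
step 5: @,@,,
,@@,@
@,@@,
@,,,@
@,,@@
,@,,,
step 6: @,@,,
,@@,@
@,@@,
@,,,@
@,,@,
,@,@@
step 7: @,@,,
,@@,@
@@@@,
,@@,@
@@,@,
,@,@@
step 8: @,,@@
,@@@@
@@@@,
,@@,@
@@,@,
,@,@@
step 9: ,,,@@
@,@@@
,@@@,
,@@,@
@@,@,
,@,@@
step 10: ,@,@@
,@,@@
,,@@,
,@@,@
@@,@,
,@,@@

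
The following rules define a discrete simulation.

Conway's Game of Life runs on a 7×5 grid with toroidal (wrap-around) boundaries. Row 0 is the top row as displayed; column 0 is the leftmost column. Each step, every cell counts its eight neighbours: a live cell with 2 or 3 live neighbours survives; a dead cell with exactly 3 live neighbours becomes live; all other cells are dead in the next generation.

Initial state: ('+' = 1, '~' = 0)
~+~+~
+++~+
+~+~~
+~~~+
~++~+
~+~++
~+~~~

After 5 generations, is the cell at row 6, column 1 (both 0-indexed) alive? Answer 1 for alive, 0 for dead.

t=0: ~+~+~
+++~+
+~+~~
+~~~+
~++~+
~+~++
~+~~~
t=1: ~~~++
~~~~+
~~+~~
~~+~+
~++~~
~+~++
~+~++
t=2: ~~+~~
~~~~+
~~~~~
~~+~~
~+~~+
~+~~+
~~~~~
t=3: ~~~~~
~~~~~
~~~~~
~~~~~
~+++~
~~~~~
~~~~~
t=4: ~~~~~
~~~~~
~~~~~
~~+~~
~~+~~
~~+~~
~~~~~
t=5: ~~~~~
~~~~~
~~~~~
~~~~~
~+++~
~~~~~
~~~~~

0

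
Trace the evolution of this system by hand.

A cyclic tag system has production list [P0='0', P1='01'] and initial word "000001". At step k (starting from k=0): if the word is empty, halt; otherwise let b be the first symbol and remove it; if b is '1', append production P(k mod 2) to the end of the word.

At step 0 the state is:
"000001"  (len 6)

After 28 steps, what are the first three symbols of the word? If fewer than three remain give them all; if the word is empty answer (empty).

01

k=0  "000001"  (len 6)
k=1  "00001"  (len 5)
k=2  "0001"  (len 4)
k=3  "001"  (len 3)
k=4  "01"  (len 2)
k=5  "1"  (len 1)
k=6  "01"  (len 2)
k=7  "1"  (len 1)
k=8  "01"  (len 2)
k=9  "1"  (len 1)
k=10  "01"  (len 2)
k=11  "1"  (len 1)
k=12  "01"  (len 2)
k=13  "1"  (len 1)
k=14  "01"  (len 2)
k=15  "1"  (len 1)
k=16  "01"  (len 2)
k=17  "1"  (len 1)
k=18  "01"  (len 2)
k=19  "1"  (len 1)
k=20  "01"  (len 2)
k=21  "1"  (len 1)
k=22  "01"  (len 2)
k=23  "1"  (len 1)
k=24  "01"  (len 2)
k=25  "1"  (len 1)
k=26  "01"  (len 2)
k=27  "1"  (len 1)
k=28  "01"  (len 2)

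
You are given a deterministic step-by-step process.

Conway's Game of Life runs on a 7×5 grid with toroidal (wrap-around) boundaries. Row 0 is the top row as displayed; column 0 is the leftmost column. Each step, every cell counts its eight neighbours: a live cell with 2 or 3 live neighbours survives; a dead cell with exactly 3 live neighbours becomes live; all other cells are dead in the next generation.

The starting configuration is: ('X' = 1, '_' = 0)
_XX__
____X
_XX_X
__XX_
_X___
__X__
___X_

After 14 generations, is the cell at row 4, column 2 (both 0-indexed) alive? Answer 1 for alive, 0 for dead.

0

gen 0: _XX__
____X
_XX_X
__XX_
_X___
__X__
___X_
gen 1: __XX_
_____
XXX_X
X__X_
_X_X_
__X__
_X_X_
gen 2: __XX_
X___X
XXXXX
___X_
_X_XX
_X_X_
_X_X_
gen 3: XXXX_
_____
_XX__
_____
X__XX
_X_X_
_X_XX
gen 4: XX_X_
X__X_
_____
XXXXX
X_XXX
_X___
_____
gen 5: XXX__
XXX__
_____
_____
_____
XXXXX
XXX__
gen 6: ___XX
X_X__
_X___
_____
XXXXX
___XX
_____
gen 7: ___XX
XXXXX
_X___
___XX
XXX__
_X___
_____
gen 8: _X___
_X___
_X___
___XX
XXXXX
XXX__
_____
gen 9: _____
XXX__
X_X__
_____
_____
_____
X_X__
gen 10: X_X__
X_X__
X_X__
_____
_____
_____
_____
gen 11: _____
X_XXX
_____
_____
_____
_____
_____
gen 12: ___XX
___XX
___XX
_____
_____
_____
_____
gen 13: ___XX
X_X__
___XX
_____
_____
_____
_____
gen 14: ___XX
X_X__
___XX
_____
_____
_____
_____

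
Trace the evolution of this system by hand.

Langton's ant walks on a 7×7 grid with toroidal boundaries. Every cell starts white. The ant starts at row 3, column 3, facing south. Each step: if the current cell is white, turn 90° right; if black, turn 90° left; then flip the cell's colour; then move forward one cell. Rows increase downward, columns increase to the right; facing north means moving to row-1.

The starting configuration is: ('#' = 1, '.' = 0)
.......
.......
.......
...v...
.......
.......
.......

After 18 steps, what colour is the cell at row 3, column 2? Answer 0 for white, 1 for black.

1

step 0: .......
.......
.......
...v...
.......
.......
.......
step 1: .......
.......
.......
..<#...
.......
.......
.......
step 2: .......
.......
..^....
..##...
.......
.......
.......
step 3: .......
.......
..#>...
..##...
.......
.......
.......
step 4: .......
.......
..##...
..#v...
.......
.......
.......
step 5: .......
.......
..##...
..#.>..
.......
.......
.......
step 6: .......
.......
..##...
..#.#..
....v..
.......
.......
step 7: .......
.......
..##...
..#.#..
...<#..
.......
.......
step 8: .......
.......
..##...
..#^#..
...##..
.......
.......
step 9: .......
.......
..##...
..##>..
...##..
.......
.......
step 10: .......
.......
..##^..
..##...
...##..
.......
.......
step 11: .......
.......
..###>.
..##...
...##..
.......
.......
step 12: .......
.......
..####.
..##.v.
...##..
.......
.......
step 13: .......
.......
..####.
..##<#.
...##..
.......
.......
step 14: .......
.......
..##^#.
..####.
...##..
.......
.......
step 15: .......
.......
..#<.#.
..####.
...##..
.......
.......
step 16: .......
.......
..#..#.
..#v##.
...##..
.......
.......
step 17: .......
.......
..#..#.
..#.>#.
...##..
.......
.......
step 18: .......
.......
..#.^#.
..#..#.
...##..
.......
.......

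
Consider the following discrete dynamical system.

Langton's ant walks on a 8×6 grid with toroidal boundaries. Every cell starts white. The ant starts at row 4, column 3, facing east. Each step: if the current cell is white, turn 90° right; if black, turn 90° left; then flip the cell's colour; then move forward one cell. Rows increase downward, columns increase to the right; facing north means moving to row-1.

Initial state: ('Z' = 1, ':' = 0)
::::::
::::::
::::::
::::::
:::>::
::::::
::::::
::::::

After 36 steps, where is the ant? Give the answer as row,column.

4,5

gen 0: ::::::
::::::
::::::
::::::
:::>::
::::::
::::::
::::::
gen 1: ::::::
::::::
::::::
::::::
:::Z::
:::v::
::::::
::::::
gen 2: ::::::
::::::
::::::
::::::
:::Z::
::<Z::
::::::
::::::
gen 3: ::::::
::::::
::::::
::::::
::^Z::
::ZZ::
::::::
::::::
gen 4: ::::::
::::::
::::::
::::::
::Z>::
::ZZ::
::::::
::::::
gen 5: ::::::
::::::
::::::
:::^::
::Z:::
::ZZ::
::::::
::::::
gen 6: ::::::
::::::
::::::
:::Z>:
::Z:::
::ZZ::
::::::
::::::
gen 7: ::::::
::::::
::::::
:::ZZ:
::Z:v:
::ZZ::
::::::
::::::
gen 8: ::::::
::::::
::::::
:::ZZ:
::Z<Z:
::ZZ::
::::::
::::::
gen 9: ::::::
::::::
::::::
:::^Z:
::ZZZ:
::ZZ::
::::::
::::::
gen 10: ::::::
::::::
::::::
::<:Z:
::ZZZ:
::ZZ::
::::::
::::::
gen 11: ::::::
::::::
::^:::
::Z:Z:
::ZZZ:
::ZZ::
::::::
::::::
gen 12: ::::::
::::::
::Z>::
::Z:Z:
::ZZZ:
::ZZ::
::::::
::::::
gen 13: ::::::
::::::
::ZZ::
::ZvZ:
::ZZZ:
::ZZ::
::::::
::::::
gen 14: ::::::
::::::
::ZZ::
::<ZZ:
::ZZZ:
::ZZ::
::::::
::::::
gen 15: ::::::
::::::
::ZZ::
:::ZZ:
::vZZ:
::ZZ::
::::::
::::::
gen 16: ::::::
::::::
::ZZ::
:::ZZ:
:::>Z:
::ZZ::
::::::
::::::
gen 17: ::::::
::::::
::ZZ::
:::^Z:
::::Z:
::ZZ::
::::::
::::::
gen 18: ::::::
::::::
::ZZ::
::<:Z:
::::Z:
::ZZ::
::::::
::::::
gen 19: ::::::
::::::
::^Z::
::Z:Z:
::::Z:
::ZZ::
::::::
::::::
gen 20: ::::::
::::::
:<:Z::
::Z:Z:
::::Z:
::ZZ::
::::::
::::::
gen 21: ::::::
:^::::
:Z:Z::
::Z:Z:
::::Z:
::ZZ::
::::::
::::::
gen 22: ::::::
:Z>:::
:Z:Z::
::Z:Z:
::::Z:
::ZZ::
::::::
::::::
gen 23: ::::::
:ZZ:::
:ZvZ::
::Z:Z:
::::Z:
::ZZ::
::::::
::::::
gen 24: ::::::
:ZZ:::
:<ZZ::
::Z:Z:
::::Z:
::ZZ::
::::::
::::::
gen 25: ::::::
:ZZ:::
::ZZ::
:vZ:Z:
::::Z:
::ZZ::
::::::
::::::
gen 26: ::::::
:ZZ:::
::ZZ::
<ZZ:Z:
::::Z:
::ZZ::
::::::
::::::
gen 27: ::::::
:ZZ:::
^:ZZ::
ZZZ:Z:
::::Z:
::ZZ::
::::::
::::::
gen 28: ::::::
:ZZ:::
Z>ZZ::
ZZZ:Z:
::::Z:
::ZZ::
::::::
::::::
gen 29: ::::::
:ZZ:::
ZZZZ::
ZvZ:Z:
::::Z:
::ZZ::
::::::
::::::
gen 30: ::::::
:ZZ:::
ZZZZ::
Z:>:Z:
::::Z:
::ZZ::
::::::
::::::
gen 31: ::::::
:ZZ:::
ZZ^Z::
Z:::Z:
::::Z:
::ZZ::
::::::
::::::
gen 32: ::::::
:ZZ:::
Z<:Z::
Z:::Z:
::::Z:
::ZZ::
::::::
::::::
gen 33: ::::::
:ZZ:::
Z::Z::
Zv::Z:
::::Z:
::ZZ::
::::::
::::::
gen 34: ::::::
:ZZ:::
Z::Z::
<Z::Z:
::::Z:
::ZZ::
::::::
::::::
gen 35: ::::::
:ZZ:::
Z::Z::
:Z::Z:
v:::Z:
::ZZ::
::::::
::::::
gen 36: ::::::
:ZZ:::
Z::Z::
:Z::Z:
Z:::Z<
::ZZ::
::::::
::::::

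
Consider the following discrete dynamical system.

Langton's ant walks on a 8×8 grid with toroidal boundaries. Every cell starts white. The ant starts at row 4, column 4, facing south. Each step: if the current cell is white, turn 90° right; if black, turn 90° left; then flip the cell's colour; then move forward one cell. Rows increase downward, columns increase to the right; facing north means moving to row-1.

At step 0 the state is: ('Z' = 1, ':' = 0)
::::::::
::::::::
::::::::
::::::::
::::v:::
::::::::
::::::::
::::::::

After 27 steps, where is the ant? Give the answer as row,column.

t=0: ::::::::
::::::::
::::::::
::::::::
::::v:::
::::::::
::::::::
::::::::
t=1: ::::::::
::::::::
::::::::
::::::::
:::<Z:::
::::::::
::::::::
::::::::
t=2: ::::::::
::::::::
::::::::
:::^::::
:::ZZ:::
::::::::
::::::::
::::::::
t=3: ::::::::
::::::::
::::::::
:::Z>:::
:::ZZ:::
::::::::
::::::::
::::::::
t=4: ::::::::
::::::::
::::::::
:::ZZ:::
:::Zv:::
::::::::
::::::::
::::::::
t=5: ::::::::
::::::::
::::::::
:::ZZ:::
:::Z:>::
::::::::
::::::::
::::::::
t=6: ::::::::
::::::::
::::::::
:::ZZ:::
:::Z:Z::
:::::v::
::::::::
::::::::
t=7: ::::::::
::::::::
::::::::
:::ZZ:::
:::Z:Z::
::::<Z::
::::::::
::::::::
t=8: ::::::::
::::::::
::::::::
:::ZZ:::
:::Z^Z::
::::ZZ::
::::::::
::::::::
t=9: ::::::::
::::::::
::::::::
:::ZZ:::
:::ZZ>::
::::ZZ::
::::::::
::::::::
t=10: ::::::::
::::::::
::::::::
:::ZZ^::
:::ZZ:::
::::ZZ::
::::::::
::::::::
t=11: ::::::::
::::::::
::::::::
:::ZZZ>:
:::ZZ:::
::::ZZ::
::::::::
::::::::
t=12: ::::::::
::::::::
::::::::
:::ZZZZ:
:::ZZ:v:
::::ZZ::
::::::::
::::::::
t=13: ::::::::
::::::::
::::::::
:::ZZZZ:
:::ZZ<Z:
::::ZZ::
::::::::
::::::::
t=14: ::::::::
::::::::
::::::::
:::ZZ^Z:
:::ZZZZ:
::::ZZ::
::::::::
::::::::
t=15: ::::::::
::::::::
::::::::
:::Z<:Z:
:::ZZZZ:
::::ZZ::
::::::::
::::::::
t=16: ::::::::
::::::::
::::::::
:::Z::Z:
:::ZvZZ:
::::ZZ::
::::::::
::::::::
t=17: ::::::::
::::::::
::::::::
:::Z::Z:
:::Z:>Z:
::::ZZ::
::::::::
::::::::
t=18: ::::::::
::::::::
::::::::
:::Z:^Z:
:::Z::Z:
::::ZZ::
::::::::
::::::::
t=19: ::::::::
::::::::
::::::::
:::Z:Z>:
:::Z::Z:
::::ZZ::
::::::::
::::::::
t=20: ::::::::
::::::::
::::::^:
:::Z:Z::
:::Z::Z:
::::ZZ::
::::::::
::::::::
t=21: ::::::::
::::::::
::::::Z>
:::Z:Z::
:::Z::Z:
::::ZZ::
::::::::
::::::::
t=22: ::::::::
::::::::
::::::ZZ
:::Z:Z:v
:::Z::Z:
::::ZZ::
::::::::
::::::::
t=23: ::::::::
::::::::
::::::ZZ
:::Z:Z<Z
:::Z::Z:
::::ZZ::
::::::::
::::::::
t=24: ::::::::
::::::::
::::::^Z
:::Z:ZZZ
:::Z::Z:
::::ZZ::
::::::::
::::::::
t=25: ::::::::
::::::::
:::::<:Z
:::Z:ZZZ
:::Z::Z:
::::ZZ::
::::::::
::::::::
t=26: ::::::::
:::::^::
:::::Z:Z
:::Z:ZZZ
:::Z::Z:
::::ZZ::
::::::::
::::::::
t=27: ::::::::
:::::Z>:
:::::Z:Z
:::Z:ZZZ
:::Z::Z:
::::ZZ::
::::::::
::::::::

1,6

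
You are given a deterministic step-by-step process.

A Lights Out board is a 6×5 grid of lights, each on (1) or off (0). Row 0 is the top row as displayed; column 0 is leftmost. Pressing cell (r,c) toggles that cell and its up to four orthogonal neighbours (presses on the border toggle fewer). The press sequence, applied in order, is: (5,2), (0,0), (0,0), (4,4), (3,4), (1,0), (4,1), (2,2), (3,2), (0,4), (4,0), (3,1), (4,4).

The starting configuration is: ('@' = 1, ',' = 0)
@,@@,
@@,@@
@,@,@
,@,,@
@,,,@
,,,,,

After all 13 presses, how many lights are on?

[0] @,@@,
@@,@@
@,@,@
,@,,@
@,,,@
,,,,,
[1] @,@@,
@@,@@
@,@,@
,@,,@
@,@,@
,@@@,
[2] ,@@@,
,@,@@
@,@,@
,@,,@
@,@,@
,@@@,
[3] @,@@,
@@,@@
@,@,@
,@,,@
@,@,@
,@@@,
[4] @,@@,
@@,@@
@,@,@
,@,,,
@,@@,
,@@@@
[5] @,@@,
@@,@@
@,@,,
,@,@@
@,@@@
,@@@@
[6] ,,@@,
,,,@@
,,@,,
,@,@@
@,@@@
,@@@@
[7] ,,@@,
,,,@@
,,@,,
,,,@@
,@,@@
,,@@@
[8] ,,@@,
,,@@@
,@,@,
,,@@@
,@,@@
,,@@@
[9] ,,@@,
,,@@@
,@@@,
,@,,@
,@@@@
,,@@@
[10] ,,@,@
,,@@,
,@@@,
,@,,@
,@@@@
,,@@@
[11] ,,@,@
,,@@,
,@@@,
@@,,@
@,@@@
@,@@@
[12] ,,@,@
,,@@,
,,@@,
,,@,@
@@@@@
@,@@@
[13] ,,@,@
,,@@,
,,@@,
,,@,,
@@@,,
@,@@,

13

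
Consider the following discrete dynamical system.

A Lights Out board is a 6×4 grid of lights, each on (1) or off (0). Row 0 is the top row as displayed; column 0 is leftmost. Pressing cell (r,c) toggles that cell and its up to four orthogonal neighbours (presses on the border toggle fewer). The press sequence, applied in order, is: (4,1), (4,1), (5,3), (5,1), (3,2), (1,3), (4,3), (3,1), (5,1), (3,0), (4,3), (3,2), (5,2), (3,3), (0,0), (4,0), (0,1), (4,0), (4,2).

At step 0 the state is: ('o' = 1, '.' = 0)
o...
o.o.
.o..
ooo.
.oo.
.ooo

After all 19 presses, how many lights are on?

14

gen 0: o...
o.o.
.o..
ooo.
.oo.
.ooo
gen 1: o...
o.o.
.o..
o.o.
o...
..oo
gen 2: o...
o.o.
.o..
ooo.
.oo.
.ooo
gen 3: o...
o.o.
.o..
ooo.
.ooo
.o..
gen 4: o...
o.o.
.o..
ooo.
..oo
o.o.
gen 5: o...
o.o.
.oo.
o..o
...o
o.o.
gen 6: o..o
o..o
.ooo
o..o
...o
o.o.
gen 7: o..o
o..o
.ooo
o...
..o.
o.oo
gen 8: o..o
o..o
..oo
.oo.
.oo.
o.oo
gen 9: o..o
o..o
..oo
.oo.
..o.
.o.o
gen 10: o..o
o..o
o.oo
o.o.
o.o.
.o.o
gen 11: o..o
o..o
o.oo
o.oo
o..o
.o..
gen 12: o..o
o..o
o..o
oo..
o.oo
.o..
gen 13: o..o
o..o
o..o
oo..
o..o
..oo
gen 14: o..o
o..o
o...
oooo
o...
..oo
gen 15: .o.o
...o
o...
oooo
o...
..oo
gen 16: .o.o
...o
o...
.ooo
.o..
o.oo
gen 17: o.oo
.o.o
o...
.ooo
.o..
o.oo
gen 18: o.oo
.o.o
o...
oooo
o...
..oo
gen 19: o.oo
.o.o
o...
oo.o
oooo
...o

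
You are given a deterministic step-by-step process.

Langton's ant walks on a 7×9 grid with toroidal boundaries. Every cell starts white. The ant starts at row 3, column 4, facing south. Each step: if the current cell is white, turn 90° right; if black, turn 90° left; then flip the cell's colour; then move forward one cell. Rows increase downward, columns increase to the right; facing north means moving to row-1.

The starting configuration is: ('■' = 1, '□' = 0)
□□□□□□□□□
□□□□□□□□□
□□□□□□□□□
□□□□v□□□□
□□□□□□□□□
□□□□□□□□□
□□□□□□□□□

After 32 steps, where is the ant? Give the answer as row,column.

gen 0: □□□□□□□□□
□□□□□□□□□
□□□□□□□□□
□□□□v□□□□
□□□□□□□□□
□□□□□□□□□
□□□□□□□□□
gen 1: □□□□□□□□□
□□□□□□□□□
□□□□□□□□□
□□□<■□□□□
□□□□□□□□□
□□□□□□□□□
□□□□□□□□□
gen 2: □□□□□□□□□
□□□□□□□□□
□□□^□□□□□
□□□■■□□□□
□□□□□□□□□
□□□□□□□□□
□□□□□□□□□
gen 3: □□□□□□□□□
□□□□□□□□□
□□□■>□□□□
□□□■■□□□□
□□□□□□□□□
□□□□□□□□□
□□□□□□□□□
gen 4: □□□□□□□□□
□□□□□□□□□
□□□■■□□□□
□□□■v□□□□
□□□□□□□□□
□□□□□□□□□
□□□□□□□□□
gen 5: □□□□□□□□□
□□□□□□□□□
□□□■■□□□□
□□□■□>□□□
□□□□□□□□□
□□□□□□□□□
□□□□□□□□□
gen 6: □□□□□□□□□
□□□□□□□□□
□□□■■□□□□
□□□■□■□□□
□□□□□v□□□
□□□□□□□□□
□□□□□□□□□
gen 7: □□□□□□□□□
□□□□□□□□□
□□□■■□□□□
□□□■□■□□□
□□□□<■□□□
□□□□□□□□□
□□□□□□□□□
gen 8: □□□□□□□□□
□□□□□□□□□
□□□■■□□□□
□□□■^■□□□
□□□□■■□□□
□□□□□□□□□
□□□□□□□□□
gen 9: □□□□□□□□□
□□□□□□□□□
□□□■■□□□□
□□□■■>□□□
□□□□■■□□□
□□□□□□□□□
□□□□□□□□□
gen 10: □□□□□□□□□
□□□□□□□□□
□□□■■^□□□
□□□■■□□□□
□□□□■■□□□
□□□□□□□□□
□□□□□□□□□
gen 11: □□□□□□□□□
□□□□□□□□□
□□□■■■>□□
□□□■■□□□□
□□□□■■□□□
□□□□□□□□□
□□□□□□□□□
gen 12: □□□□□□□□□
□□□□□□□□□
□□□■■■■□□
□□□■■□v□□
□□□□■■□□□
□□□□□□□□□
□□□□□□□□□
gen 13: □□□□□□□□□
□□□□□□□□□
□□□■■■■□□
□□□■■<■□□
□□□□■■□□□
□□□□□□□□□
□□□□□□□□□
gen 14: □□□□□□□□□
□□□□□□□□□
□□□■■^■□□
□□□■■■■□□
□□□□■■□□□
□□□□□□□□□
□□□□□□□□□
gen 15: □□□□□□□□□
□□□□□□□□□
□□□■<□■□□
□□□■■■■□□
□□□□■■□□□
□□□□□□□□□
□□□□□□□□□
gen 16: □□□□□□□□□
□□□□□□□□□
□□□■□□■□□
□□□■v■■□□
□□□□■■□□□
□□□□□□□□□
□□□□□□□□□
gen 17: □□□□□□□□□
□□□□□□□□□
□□□■□□■□□
□□□■□>■□□
□□□□■■□□□
□□□□□□□□□
□□□□□□□□□
gen 18: □□□□□□□□□
□□□□□□□□□
□□□■□^■□□
□□□■□□■□□
□□□□■■□□□
□□□□□□□□□
□□□□□□□□□
gen 19: □□□□□□□□□
□□□□□□□□□
□□□■□■>□□
□□□■□□■□□
□□□□■■□□□
□□□□□□□□□
□□□□□□□□□
gen 20: □□□□□□□□□
□□□□□□^□□
□□□■□■□□□
□□□■□□■□□
□□□□■■□□□
□□□□□□□□□
□□□□□□□□□
gen 21: □□□□□□□□□
□□□□□□■>□
□□□■□■□□□
□□□■□□■□□
□□□□■■□□□
□□□□□□□□□
□□□□□□□□□
gen 22: □□□□□□□□□
□□□□□□■■□
□□□■□■□v□
□□□■□□■□□
□□□□■■□□□
□□□□□□□□□
□□□□□□□□□
gen 23: □□□□□□□□□
□□□□□□■■□
□□□■□■<■□
□□□■□□■□□
□□□□■■□□□
□□□□□□□□□
□□□□□□□□□
gen 24: □□□□□□□□□
□□□□□□^■□
□□□■□■■■□
□□□■□□■□□
□□□□■■□□□
□□□□□□□□□
□□□□□□□□□
gen 25: □□□□□□□□□
□□□□□<□■□
□□□■□■■■□
□□□■□□■□□
□□□□■■□□□
□□□□□□□□□
□□□□□□□□□
gen 26: □□□□□^□□□
□□□□□■□■□
□□□■□■■■□
□□□■□□■□□
□□□□■■□□□
□□□□□□□□□
□□□□□□□□□
gen 27: □□□□□■>□□
□□□□□■□■□
□□□■□■■■□
□□□■□□■□□
□□□□■■□□□
□□□□□□□□□
□□□□□□□□□
gen 28: □□□□□■■□□
□□□□□■v■□
□□□■□■■■□
□□□■□□■□□
□□□□■■□□□
□□□□□□□□□
□□□□□□□□□
gen 29: □□□□□■■□□
□□□□□<■■□
□□□■□■■■□
□□□■□□■□□
□□□□■■□□□
□□□□□□□□□
□□□□□□□□□
gen 30: □□□□□■■□□
□□□□□□■■□
□□□■□v■■□
□□□■□□■□□
□□□□■■□□□
□□□□□□□□□
□□□□□□□□□
gen 31: □□□□□■■□□
□□□□□□■■□
□□□■□□>■□
□□□■□□■□□
□□□□■■□□□
□□□□□□□□□
□□□□□□□□□
gen 32: □□□□□■■□□
□□□□□□^■□
□□□■□□□■□
□□□■□□■□□
□□□□■■□□□
□□□□□□□□□
□□□□□□□□□

1,6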